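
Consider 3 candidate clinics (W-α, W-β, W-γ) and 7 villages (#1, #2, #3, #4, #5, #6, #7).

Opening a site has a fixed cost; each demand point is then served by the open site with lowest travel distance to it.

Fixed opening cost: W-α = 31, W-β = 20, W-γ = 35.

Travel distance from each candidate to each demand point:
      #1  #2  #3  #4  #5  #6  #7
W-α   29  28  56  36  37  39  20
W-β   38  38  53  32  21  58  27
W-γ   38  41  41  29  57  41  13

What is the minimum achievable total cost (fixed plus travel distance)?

Open {W-α, W-β}: assign each demand point to its cheapest open site.
  #1→W-α 29, #2→W-α 28, #3→W-β 53, #4→W-β 32, #5→W-β 21, #6→W-α 39, #7→W-α 20
  travel distance 222, fixed 51 → total 273.
Compare {W-α}: travel distance 245 + fixed 31 = 276.
Compare {W-β, W-γ}: travel distance 221 + fixed 55 = 276.
Compare {W-α, W-γ}: travel distance 216 + fixed 66 = 282.
All other subsets cost ≥ 276. Minimum total cost: 273.

273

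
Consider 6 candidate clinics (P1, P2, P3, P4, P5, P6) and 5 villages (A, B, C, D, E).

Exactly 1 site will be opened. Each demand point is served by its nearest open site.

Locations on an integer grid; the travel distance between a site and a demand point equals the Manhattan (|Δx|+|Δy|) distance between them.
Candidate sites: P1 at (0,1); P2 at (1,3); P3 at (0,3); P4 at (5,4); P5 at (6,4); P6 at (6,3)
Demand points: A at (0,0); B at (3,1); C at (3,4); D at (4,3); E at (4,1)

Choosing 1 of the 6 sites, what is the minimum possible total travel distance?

Open {P2}.
  A→P2 4, B→P2 4, C→P2 3, D→P2 3, E→P2 5  ⇒ total 19.
Compare {P1}: total 20.
Compare {P3}: total 22.
No size-1 selection does better; minimum is 19.

19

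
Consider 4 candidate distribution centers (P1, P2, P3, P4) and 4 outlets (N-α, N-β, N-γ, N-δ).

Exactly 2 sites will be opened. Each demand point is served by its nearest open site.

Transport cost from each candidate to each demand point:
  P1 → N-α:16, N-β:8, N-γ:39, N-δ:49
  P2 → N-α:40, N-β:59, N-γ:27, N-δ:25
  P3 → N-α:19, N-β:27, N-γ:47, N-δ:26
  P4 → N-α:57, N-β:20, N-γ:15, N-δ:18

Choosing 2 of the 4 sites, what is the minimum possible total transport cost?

Open {P1, P4}.
  N-α→P1 16, N-β→P1 8, N-γ→P4 15, N-δ→P4 18  ⇒ total 57.
Compare {P3, P4}: total 72.
Compare {P1, P2}: total 76.
No size-2 selection does better; minimum is 57.

57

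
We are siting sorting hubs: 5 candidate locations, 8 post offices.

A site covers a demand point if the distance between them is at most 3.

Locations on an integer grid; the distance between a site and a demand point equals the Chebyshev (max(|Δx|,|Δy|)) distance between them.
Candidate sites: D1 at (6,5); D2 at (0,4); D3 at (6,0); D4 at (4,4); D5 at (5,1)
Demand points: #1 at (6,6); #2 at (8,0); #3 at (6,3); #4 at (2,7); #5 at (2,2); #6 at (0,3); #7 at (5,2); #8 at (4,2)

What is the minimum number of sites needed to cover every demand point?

Coverage sets (demand points within 3 of each site):
  D1: {#1, #3, #7, #8}
  D2: {#4, #5, #6}
  D3: {#2, #3, #7, #8}
  D4: {#1, #3, #4, #5, #7, #8}
  D5: {#2, #3, #5, #7, #8}
No 2 sites suffice: every size-2 union leaves at least one demand point uncovered.
But {D1, D2, D3} covers everything, so the minimum is 3.

3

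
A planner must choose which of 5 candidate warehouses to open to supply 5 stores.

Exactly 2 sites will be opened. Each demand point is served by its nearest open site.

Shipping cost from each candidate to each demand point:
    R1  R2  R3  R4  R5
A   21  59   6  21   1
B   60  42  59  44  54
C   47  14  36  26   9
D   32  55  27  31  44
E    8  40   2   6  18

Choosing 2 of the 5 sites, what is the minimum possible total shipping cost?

Open {C, E}.
  R1→E 8, R2→C 14, R3→E 2, R4→E 6, R5→C 9  ⇒ total 39.
Compare {A, E}: total 57.
Compare {A, C}: total 63.
No size-2 selection does better; minimum is 39.

39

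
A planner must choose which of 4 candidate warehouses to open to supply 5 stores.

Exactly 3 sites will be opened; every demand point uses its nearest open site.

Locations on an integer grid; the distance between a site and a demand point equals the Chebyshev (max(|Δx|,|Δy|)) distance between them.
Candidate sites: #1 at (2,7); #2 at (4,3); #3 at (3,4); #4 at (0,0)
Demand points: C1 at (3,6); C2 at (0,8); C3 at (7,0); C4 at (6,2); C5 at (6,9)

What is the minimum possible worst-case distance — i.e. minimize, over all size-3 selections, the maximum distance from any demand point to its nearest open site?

4

Open {#1, #2, #3}.
  Farthest demand point is C5 at distance 4 (to #1); all others are ≤ 4.
With {#1, #2, #4} the worst case is 4.
With {#1, #3, #4} the worst case is 4.
No size-3 selection achieves below 4.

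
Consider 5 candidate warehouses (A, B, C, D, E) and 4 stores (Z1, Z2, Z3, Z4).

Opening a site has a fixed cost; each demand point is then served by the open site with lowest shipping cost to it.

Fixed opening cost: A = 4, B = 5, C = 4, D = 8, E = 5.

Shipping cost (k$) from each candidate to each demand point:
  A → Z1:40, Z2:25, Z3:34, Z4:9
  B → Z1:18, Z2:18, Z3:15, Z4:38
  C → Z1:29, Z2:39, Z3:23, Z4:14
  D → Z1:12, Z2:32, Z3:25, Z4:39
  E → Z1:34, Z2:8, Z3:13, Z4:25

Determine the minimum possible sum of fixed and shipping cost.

Open {A, D, E}: assign each demand point to its cheapest open site.
  Z1→D 12, Z2→E 8, Z3→E 13, Z4→A 9
  shipping cost 42, fixed 17 → total 59.
Compare {A, B, E}: shipping cost 48 + fixed 14 = 62.
Compare {A, C, D, E}: shipping cost 42 + fixed 21 = 63.
Compare {C, D, E}: shipping cost 47 + fixed 17 = 64.
All other subsets cost ≥ 62. Minimum total cost: 59.

59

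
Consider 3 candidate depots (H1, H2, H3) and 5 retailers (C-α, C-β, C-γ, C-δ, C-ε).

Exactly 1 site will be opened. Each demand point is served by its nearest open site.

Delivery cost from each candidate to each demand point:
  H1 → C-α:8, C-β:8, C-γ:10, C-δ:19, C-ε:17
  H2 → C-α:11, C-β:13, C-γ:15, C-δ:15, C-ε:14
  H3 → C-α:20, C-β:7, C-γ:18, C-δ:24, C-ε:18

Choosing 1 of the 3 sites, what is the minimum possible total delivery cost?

62

Open {H1}.
  C-α→H1 8, C-β→H1 8, C-γ→H1 10, C-δ→H1 19, C-ε→H1 17  ⇒ total 62.
Compare {H2}: total 68.
Compare {H3}: total 87.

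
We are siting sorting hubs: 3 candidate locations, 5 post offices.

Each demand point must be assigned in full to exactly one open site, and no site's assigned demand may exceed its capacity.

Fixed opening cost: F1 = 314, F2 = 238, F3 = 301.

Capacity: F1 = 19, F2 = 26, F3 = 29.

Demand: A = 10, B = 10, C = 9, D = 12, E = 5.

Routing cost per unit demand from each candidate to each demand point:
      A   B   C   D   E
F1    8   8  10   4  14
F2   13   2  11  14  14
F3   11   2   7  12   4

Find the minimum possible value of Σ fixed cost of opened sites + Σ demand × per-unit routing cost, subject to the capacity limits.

Open {F2, F3}; cheapest assignment that respects the capacities:
  F2 (cap 26, load 20): A, B — cost 10×13 + 10×2 = 150
  F3 (cap 29, load 26): C, D, E — cost 9×7 + 12×12 + 5×4 = 227
  Shipping 377, fixed 539 → total 916.
  Any other capacity-feasible assignment to {F2, F3} ships for at least 377.
Compare {F1, F3}: its best feasible assignment gives total 926.
Compare {F1, F2, F3}: its best feasible assignment gives total 1114.
Every other set of open sites that can feasibly serve all demand totals ≥ 926 even under its best assignment. Minimum: 916.

916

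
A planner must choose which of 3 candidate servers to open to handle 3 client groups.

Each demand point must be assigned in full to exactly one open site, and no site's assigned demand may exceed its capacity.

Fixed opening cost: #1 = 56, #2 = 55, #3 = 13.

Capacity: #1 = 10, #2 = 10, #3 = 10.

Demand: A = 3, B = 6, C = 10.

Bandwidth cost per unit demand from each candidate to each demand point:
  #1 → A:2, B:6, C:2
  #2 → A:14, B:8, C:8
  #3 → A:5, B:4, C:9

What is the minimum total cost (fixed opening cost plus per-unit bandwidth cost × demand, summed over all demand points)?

128

Open {#1, #3}; cheapest assignment that respects the capacities:
  #1 (cap 10, load 10): C — cost 10×2 = 20
  #3 (cap 10, load 9): A, B — cost 3×5 + 6×4 = 39
  Shipping 59, fixed 69 → total 128.
  Any other capacity-feasible assignment to {#1, #3} ships for at least 59.
Compare {#1, #2, #3}: its best feasible assignment gives total 183.
Compare {#2, #3}: its best feasible assignment gives total 187.
Every other set of open sites that can feasibly serve all demand totals ≥ 183 even under its best assignment. Minimum: 128.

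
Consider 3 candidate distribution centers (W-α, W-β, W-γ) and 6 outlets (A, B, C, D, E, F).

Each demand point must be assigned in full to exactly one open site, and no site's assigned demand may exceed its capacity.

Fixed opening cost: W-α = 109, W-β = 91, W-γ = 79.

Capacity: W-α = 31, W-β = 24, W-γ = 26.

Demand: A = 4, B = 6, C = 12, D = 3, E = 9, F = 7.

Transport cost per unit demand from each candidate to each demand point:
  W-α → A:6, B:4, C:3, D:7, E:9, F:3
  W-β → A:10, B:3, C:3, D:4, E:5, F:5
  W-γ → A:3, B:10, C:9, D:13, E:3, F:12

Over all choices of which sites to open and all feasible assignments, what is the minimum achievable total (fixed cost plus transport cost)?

329

Open {W-α, W-γ}; cheapest assignment that respects the capacities:
  W-α (cap 31, load 28): B, C, D, F — cost 6×4 + 12×3 + 3×7 + 7×3 = 102
  W-γ (cap 26, load 13): A, E — cost 4×3 + 9×3 = 39
  Shipping 141, fixed 188 → total 329.
  Any other capacity-feasible assignment to {W-α, W-γ} ships for at least 141.
Compare {W-β, W-γ}: its best feasible assignment gives total 352.
Compare {W-α, W-β}: its best feasible assignment gives total 356.
Every other set of open sites that can feasibly serve all demand totals ≥ 352 even under its best assignment. Minimum: 329.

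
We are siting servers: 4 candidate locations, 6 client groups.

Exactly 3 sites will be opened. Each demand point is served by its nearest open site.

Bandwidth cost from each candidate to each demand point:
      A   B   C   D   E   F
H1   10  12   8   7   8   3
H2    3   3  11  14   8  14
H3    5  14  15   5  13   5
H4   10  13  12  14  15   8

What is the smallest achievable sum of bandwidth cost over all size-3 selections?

Open {H1, H2, H3}.
  A→H2 3, B→H2 3, C→H1 8, D→H3 5, E→H1 8, F→H1 3  ⇒ total 30.
Compare {H1, H2, H4}: total 32.
Compare {H2, H3, H4}: total 35.
No size-3 selection does better; minimum is 30.

30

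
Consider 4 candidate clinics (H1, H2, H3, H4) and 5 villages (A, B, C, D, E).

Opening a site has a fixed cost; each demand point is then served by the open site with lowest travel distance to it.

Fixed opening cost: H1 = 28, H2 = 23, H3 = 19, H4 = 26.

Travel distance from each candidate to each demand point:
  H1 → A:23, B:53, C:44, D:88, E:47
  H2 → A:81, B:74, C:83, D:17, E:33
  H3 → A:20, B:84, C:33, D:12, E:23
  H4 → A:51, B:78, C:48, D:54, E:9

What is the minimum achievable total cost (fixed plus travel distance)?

188

Open {H1, H3}: assign each demand point to its cheapest open site.
  A→H3 20, B→H1 53, C→H3 33, D→H3 12, E→H3 23
  travel distance 141, fixed 47 → total 188.
Compare {H3}: travel distance 172 + fixed 19 = 191.
Compare {H3, H4}: travel distance 152 + fixed 45 = 197.
Compare {H1, H3, H4}: travel distance 127 + fixed 73 = 200.
All other subsets cost ≥ 191. Minimum total cost: 188.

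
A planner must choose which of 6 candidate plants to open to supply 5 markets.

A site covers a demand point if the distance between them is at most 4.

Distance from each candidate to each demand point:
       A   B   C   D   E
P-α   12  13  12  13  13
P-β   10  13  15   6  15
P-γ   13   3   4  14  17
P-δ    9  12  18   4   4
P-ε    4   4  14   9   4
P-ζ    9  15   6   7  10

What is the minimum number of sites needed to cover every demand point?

Coverage sets (demand points within 4 of each site):
  P-α: {}
  P-β: {}
  P-γ: {B, C}
  P-δ: {D, E}
  P-ε: {A, B, E}
  P-ζ: {}
No 2 sites suffice: every size-2 union leaves at least one demand point uncovered.
But {P-γ, P-δ, P-ε} covers everything, so the minimum is 3.

3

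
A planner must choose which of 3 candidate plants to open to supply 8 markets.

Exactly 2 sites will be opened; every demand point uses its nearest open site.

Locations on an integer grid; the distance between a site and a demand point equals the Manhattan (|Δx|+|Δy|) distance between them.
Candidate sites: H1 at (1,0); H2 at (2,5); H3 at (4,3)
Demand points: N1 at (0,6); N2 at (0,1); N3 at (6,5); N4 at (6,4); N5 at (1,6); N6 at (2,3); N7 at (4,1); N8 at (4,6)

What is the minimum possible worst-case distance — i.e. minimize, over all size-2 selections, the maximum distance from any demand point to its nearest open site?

5

Open {H1, H2}.
  Farthest demand point is N4 at distance 5 (to H2); all others are ≤ 5.
With {H2, H3} the worst case is 6.
With {H1, H3} the worst case is 7.
No size-2 selection achieves below 5.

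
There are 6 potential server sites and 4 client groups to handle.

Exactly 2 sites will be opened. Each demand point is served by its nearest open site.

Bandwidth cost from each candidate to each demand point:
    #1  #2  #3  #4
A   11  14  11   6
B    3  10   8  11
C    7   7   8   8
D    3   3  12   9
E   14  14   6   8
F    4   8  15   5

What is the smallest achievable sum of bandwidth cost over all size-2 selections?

Open {D, E}.
  #1→D 3, #2→D 3, #3→E 6, #4→E 8  ⇒ total 20.
Compare {C, D}: total 22.
Compare {A, D}: total 23.
No size-2 selection does better; minimum is 20.

20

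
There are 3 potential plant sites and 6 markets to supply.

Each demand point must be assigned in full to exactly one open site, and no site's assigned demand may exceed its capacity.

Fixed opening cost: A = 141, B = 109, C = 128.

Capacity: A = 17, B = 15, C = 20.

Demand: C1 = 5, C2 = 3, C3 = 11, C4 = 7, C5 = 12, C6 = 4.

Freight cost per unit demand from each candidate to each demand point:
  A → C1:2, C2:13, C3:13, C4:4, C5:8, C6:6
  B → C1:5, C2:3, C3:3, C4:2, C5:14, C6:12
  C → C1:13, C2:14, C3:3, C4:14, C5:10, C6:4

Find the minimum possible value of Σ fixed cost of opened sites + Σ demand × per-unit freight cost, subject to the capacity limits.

556

Open {A, B, C}; cheapest assignment that respects the capacities:
  A (cap 17, load 17): C1, C5 — cost 5×2 + 12×8 = 106
  B (cap 15, load 10): C2, C4 — cost 3×3 + 7×2 = 23
  C (cap 20, load 15): C3, C6 — cost 11×3 + 4×4 = 49
  Shipping 178, fixed 378 → total 556.
  Any other capacity-feasible assignment to {A, B, C} ships for at least 178.
Total demand is 42 and no other set of sites has combined capacity ≥ 42, so {A, B, C} is the only feasible choice of open sites. Minimum: 556.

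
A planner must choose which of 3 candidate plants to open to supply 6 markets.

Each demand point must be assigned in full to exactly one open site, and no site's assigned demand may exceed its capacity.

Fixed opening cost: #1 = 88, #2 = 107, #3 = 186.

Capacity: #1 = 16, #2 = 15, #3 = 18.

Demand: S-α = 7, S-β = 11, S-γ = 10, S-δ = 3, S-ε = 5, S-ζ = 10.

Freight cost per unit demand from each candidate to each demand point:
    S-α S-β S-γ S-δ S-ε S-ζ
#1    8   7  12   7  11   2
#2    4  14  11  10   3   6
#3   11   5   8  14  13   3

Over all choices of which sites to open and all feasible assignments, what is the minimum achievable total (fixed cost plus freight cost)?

Open {#1, #2, #3}; cheapest assignment that respects the capacities:
  #1 (cap 16, load 13): S-δ, S-ζ — cost 3×7 + 10×2 = 41
  #2 (cap 15, load 15): S-γ, S-ε — cost 10×11 + 5×3 = 125
  #3 (cap 18, load 18): S-α, S-β — cost 7×11 + 11×5 = 132
  Shipping 298, fixed 381 → total 679.
  Any other capacity-feasible assignment to {#1, #2, #3} ships for at least 298.
Total demand is 46 and no other set of sites has combined capacity ≥ 46, so {#1, #2, #3} is the only feasible choice of open sites. Minimum: 679.

679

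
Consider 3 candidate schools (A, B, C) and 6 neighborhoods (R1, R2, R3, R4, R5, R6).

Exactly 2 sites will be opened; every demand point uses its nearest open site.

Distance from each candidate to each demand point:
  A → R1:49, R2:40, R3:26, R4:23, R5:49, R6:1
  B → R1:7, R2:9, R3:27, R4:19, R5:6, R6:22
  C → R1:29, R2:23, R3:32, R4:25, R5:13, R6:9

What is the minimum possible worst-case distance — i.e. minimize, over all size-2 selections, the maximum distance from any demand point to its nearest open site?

Open {A, B}.
  Farthest demand point is R3 at distance 26 (to A); all others are ≤ 26.
With {B, C} the worst case is 27.
With {A, C} the worst case is 29.
No size-2 selection achieves below 26.

26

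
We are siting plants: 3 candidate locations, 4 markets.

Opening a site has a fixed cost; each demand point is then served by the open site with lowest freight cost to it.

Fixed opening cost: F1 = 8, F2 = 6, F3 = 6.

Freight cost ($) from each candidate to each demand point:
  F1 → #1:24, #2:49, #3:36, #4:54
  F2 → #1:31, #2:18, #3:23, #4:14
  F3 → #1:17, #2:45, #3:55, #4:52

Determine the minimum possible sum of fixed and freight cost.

84

Open {F2, F3}: assign each demand point to its cheapest open site.
  #1→F3 17, #2→F2 18, #3→F2 23, #4→F2 14
  freight cost 72, fixed 12 → total 84.
Compare {F2}: freight cost 86 + fixed 6 = 92.
Compare {F1, F2, F3}: freight cost 72 + fixed 20 = 92.
Compare {F1, F2}: freight cost 79 + fixed 14 = 93.
All other subsets cost ≥ 92. Minimum total cost: 84.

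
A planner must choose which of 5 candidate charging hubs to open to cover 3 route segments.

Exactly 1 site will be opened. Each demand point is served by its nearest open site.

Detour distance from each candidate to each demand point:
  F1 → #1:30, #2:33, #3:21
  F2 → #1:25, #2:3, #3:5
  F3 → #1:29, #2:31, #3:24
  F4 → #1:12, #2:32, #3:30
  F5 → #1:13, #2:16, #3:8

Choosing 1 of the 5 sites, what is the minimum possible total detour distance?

Open {F2}.
  #1→F2 25, #2→F2 3, #3→F2 5  ⇒ total 33.
Compare {F5}: total 37.
Compare {F4}: total 74.
No size-1 selection does better; minimum is 33.

33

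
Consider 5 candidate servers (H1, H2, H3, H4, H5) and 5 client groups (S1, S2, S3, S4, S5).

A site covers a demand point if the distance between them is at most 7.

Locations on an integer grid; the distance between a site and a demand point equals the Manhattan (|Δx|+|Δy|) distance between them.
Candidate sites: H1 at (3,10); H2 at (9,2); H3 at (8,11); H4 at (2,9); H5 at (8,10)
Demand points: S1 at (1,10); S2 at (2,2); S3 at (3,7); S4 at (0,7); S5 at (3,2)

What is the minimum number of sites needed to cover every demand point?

Coverage sets (demand points within 7 of each site):
  H1: {S1, S3, S4}
  H2: {S2, S5}
  H3: {}
  H4: {S1, S2, S3, S4}
  H5: {S1}
No single site covers all 5 demand points.
But {H1, H2} covers everything, so the minimum is 2.

2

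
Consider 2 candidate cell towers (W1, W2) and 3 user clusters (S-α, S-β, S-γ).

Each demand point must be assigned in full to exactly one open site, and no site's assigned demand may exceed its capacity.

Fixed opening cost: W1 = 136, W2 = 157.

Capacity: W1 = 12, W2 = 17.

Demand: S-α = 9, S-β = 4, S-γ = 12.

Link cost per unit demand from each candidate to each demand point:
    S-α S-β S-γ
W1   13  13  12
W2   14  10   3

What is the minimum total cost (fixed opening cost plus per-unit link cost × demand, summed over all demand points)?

486

Open {W1, W2}; cheapest assignment that respects the capacities:
  W1 (cap 12, load 9): S-α — cost 9×13 = 117
  W2 (cap 17, load 16): S-β, S-γ — cost 4×10 + 12×3 = 76
  Shipping 193, fixed 293 → total 486.
  Any other capacity-feasible assignment to {W1, W2} ships for at least 193.
Total demand is 25 and no other set of sites has combined capacity ≥ 25, so {W1, W2} is the only feasible choice of open sites. Minimum: 486.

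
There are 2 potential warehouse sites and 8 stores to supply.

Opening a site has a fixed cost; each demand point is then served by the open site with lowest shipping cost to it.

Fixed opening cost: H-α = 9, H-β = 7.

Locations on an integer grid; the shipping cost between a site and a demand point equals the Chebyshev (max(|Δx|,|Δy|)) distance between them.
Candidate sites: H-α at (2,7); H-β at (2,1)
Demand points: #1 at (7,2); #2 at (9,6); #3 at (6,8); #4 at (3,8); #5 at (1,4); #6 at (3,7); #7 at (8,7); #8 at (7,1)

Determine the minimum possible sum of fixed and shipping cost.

Open {H-α}: assign each demand point to its cheapest open site.
  #1→H-α 5, #2→H-α 7, #3→H-α 4, #4→H-α 1, #5→H-α 3, #6→H-α 1, #7→H-α 6, #8→H-α 6
  shipping cost 33, fixed 9 → total 42.
Compare {H-α, H-β}: shipping cost 32 + fixed 16 = 48.
Compare {H-β}: shipping cost 46 + fixed 7 = 53.

42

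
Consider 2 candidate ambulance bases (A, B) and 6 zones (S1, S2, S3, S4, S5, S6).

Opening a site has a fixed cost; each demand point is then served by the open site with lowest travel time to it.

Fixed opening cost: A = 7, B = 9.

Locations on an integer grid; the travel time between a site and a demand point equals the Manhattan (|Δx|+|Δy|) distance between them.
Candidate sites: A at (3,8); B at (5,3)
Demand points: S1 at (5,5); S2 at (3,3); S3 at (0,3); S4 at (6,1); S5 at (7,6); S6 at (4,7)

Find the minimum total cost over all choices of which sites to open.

Open {B}: assign each demand point to its cheapest open site.
  S1→B 2, S2→B 2, S3→B 5, S4→B 3, S5→B 5, S6→B 5
  travel time 22, fixed 9 → total 31.
Compare {A, B}: travel time 19 + fixed 16 = 35.
Compare {A}: travel time 36 + fixed 7 = 43.

31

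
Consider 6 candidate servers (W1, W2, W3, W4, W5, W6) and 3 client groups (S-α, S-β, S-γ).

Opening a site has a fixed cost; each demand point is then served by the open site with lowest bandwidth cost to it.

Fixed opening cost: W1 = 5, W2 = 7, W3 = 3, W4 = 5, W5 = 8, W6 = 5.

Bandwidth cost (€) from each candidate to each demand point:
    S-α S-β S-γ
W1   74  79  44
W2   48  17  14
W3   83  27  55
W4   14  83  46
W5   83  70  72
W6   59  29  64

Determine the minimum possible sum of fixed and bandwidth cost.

Open {W2, W4}: assign each demand point to its cheapest open site.
  S-α→W4 14, S-β→W2 17, S-γ→W2 14
  bandwidth cost 45, fixed 12 → total 57.
Compare {W2, W3, W4}: bandwidth cost 45 + fixed 15 = 60.
Compare {W1, W2, W4}: bandwidth cost 45 + fixed 17 = 62.
Compare {W2, W4, W6}: bandwidth cost 45 + fixed 17 = 62.
All other subsets cost ≥ 60. Minimum total cost: 57.

57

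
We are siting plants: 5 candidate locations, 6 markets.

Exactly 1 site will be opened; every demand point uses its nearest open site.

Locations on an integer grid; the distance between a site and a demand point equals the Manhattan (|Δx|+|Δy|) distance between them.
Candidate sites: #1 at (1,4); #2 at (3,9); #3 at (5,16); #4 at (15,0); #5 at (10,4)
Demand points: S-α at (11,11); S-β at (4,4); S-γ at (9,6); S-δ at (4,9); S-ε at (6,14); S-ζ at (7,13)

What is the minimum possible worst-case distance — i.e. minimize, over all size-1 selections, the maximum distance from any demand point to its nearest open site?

Open {#2}.
  Farthest demand point is S-α at distance 10 (to #2); all others are ≤ 10.
With {#3} the worst case is 14.
With {#5} the worst case is 14.
No size-1 selection achieves below 10.

10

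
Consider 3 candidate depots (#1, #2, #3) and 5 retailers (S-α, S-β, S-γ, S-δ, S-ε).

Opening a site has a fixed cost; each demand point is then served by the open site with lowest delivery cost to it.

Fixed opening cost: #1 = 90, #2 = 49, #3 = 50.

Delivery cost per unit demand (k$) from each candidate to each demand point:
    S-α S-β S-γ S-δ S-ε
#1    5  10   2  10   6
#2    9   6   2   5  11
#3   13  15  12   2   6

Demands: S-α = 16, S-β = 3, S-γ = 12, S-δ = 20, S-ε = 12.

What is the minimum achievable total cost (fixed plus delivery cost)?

386

Open {#1, #3}: assign each demand point to its cheapest open site.
  S-α→#1 16×5=80, S-β→#1 3×10=30, S-γ→#1 12×2=24, S-δ→#3 20×2=40, S-ε→#1 12×6=72
  delivery cost 246, fixed 140 → total 386.
Compare {#2, #3}: delivery cost 298 + fixed 99 = 397.
Compare {#1, #2, #3}: delivery cost 234 + fixed 189 = 423.
Compare {#1, #2}: delivery cost 294 + fixed 139 = 433.
All other subsets cost ≥ 397. Minimum total cost: 386.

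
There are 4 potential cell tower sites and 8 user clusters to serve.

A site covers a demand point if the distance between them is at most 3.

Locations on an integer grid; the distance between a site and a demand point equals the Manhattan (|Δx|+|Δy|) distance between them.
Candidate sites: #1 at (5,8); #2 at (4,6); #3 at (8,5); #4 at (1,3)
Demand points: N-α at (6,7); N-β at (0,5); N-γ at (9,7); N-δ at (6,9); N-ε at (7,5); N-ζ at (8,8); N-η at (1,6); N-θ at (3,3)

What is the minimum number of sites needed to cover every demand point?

Coverage sets (demand points within 3 of each site):
  #1: {N-α, N-δ, N-ζ}
  #2: {N-α, N-η}
  #3: {N-γ, N-ε, N-ζ}
  #4: {N-β, N-η, N-θ}
No 2 sites suffice: every size-2 union leaves at least one demand point uncovered.
But {#1, #3, #4} covers everything, so the minimum is 3.

3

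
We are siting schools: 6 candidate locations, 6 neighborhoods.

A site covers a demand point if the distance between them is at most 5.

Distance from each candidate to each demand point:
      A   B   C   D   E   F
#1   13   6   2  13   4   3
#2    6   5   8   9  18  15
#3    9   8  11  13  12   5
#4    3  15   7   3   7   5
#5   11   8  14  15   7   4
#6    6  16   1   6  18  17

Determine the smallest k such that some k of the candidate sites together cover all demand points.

3

Coverage sets (demand points within 5 of each site):
  #1: {C, E, F}
  #2: {B}
  #3: {F}
  #4: {A, D, F}
  #5: {F}
  #6: {C}
No 2 sites suffice: every size-2 union leaves at least one demand point uncovered.
But {#1, #2, #4} covers everything, so the minimum is 3.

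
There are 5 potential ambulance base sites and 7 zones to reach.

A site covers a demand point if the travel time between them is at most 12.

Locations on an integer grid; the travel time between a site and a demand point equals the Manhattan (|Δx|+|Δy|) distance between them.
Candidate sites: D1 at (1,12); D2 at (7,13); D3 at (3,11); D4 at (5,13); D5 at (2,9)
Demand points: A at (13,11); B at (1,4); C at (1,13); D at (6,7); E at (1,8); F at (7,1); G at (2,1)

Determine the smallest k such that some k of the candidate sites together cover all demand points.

2

Coverage sets (demand points within 12 of each site):
  D1: {B, C, D, E, G}
  D2: {A, C, D, E, F}
  D3: {A, B, C, D, E, G}
  D4: {A, C, D, E}
  D5: {B, C, D, E, G}
No single site covers all 7 demand points.
But {D1, D2} covers everything, so the minimum is 2.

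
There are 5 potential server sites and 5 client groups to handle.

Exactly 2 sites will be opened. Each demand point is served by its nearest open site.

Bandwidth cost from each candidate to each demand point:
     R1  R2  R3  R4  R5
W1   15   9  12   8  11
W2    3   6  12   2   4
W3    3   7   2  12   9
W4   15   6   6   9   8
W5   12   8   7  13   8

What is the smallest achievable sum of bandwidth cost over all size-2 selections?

17

Open {W2, W3}.
  R1→W2 3, R2→W2 6, R3→W3 2, R4→W2 2, R5→W2 4  ⇒ total 17.
Compare {W2, W4}: total 21.
Compare {W2, W5}: total 22.
No size-2 selection does better; minimum is 17.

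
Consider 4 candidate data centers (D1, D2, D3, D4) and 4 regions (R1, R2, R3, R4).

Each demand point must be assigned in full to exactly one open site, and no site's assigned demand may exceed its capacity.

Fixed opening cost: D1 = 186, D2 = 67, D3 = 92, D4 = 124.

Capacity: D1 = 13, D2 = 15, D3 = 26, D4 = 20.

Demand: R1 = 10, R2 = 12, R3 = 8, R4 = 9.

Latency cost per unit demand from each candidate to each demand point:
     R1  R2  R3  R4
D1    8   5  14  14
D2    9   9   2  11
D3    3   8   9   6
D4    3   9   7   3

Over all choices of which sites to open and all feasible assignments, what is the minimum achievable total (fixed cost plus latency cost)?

425

Open {D3, D4}; cheapest assignment that respects the capacities:
  D3 (cap 26, load 22): R1, R2 — cost 10×3 + 12×8 = 126
  D4 (cap 20, load 17): R3, R4 — cost 8×7 + 9×3 = 83
  Shipping 209, fixed 216 → total 425.
  Any other capacity-feasible assignment to {D3, D4} ships for at least 209.
Compare {D2, D3, D4}: its best feasible assignment gives total 452.
Compare {D1, D2, D3}: its best feasible assignment gives total 505.
Every other set of open sites that can feasibly serve all demand totals ≥ 452 even under its best assignment. Minimum: 425.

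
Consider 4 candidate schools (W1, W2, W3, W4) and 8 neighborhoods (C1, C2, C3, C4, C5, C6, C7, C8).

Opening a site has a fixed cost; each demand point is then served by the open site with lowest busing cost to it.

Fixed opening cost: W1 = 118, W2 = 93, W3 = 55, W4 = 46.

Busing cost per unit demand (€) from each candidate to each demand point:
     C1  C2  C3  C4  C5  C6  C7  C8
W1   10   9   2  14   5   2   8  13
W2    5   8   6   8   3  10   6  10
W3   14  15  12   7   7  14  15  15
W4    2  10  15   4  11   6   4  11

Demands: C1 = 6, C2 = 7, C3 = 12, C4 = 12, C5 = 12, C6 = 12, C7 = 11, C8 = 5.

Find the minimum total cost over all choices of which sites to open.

Open {W1, W4}: assign each demand point to its cheapest open site.
  C1→W4 6×2=12, C2→W1 7×9=63, C3→W1 12×2=24, C4→W4 12×4=48, C5→W1 12×5=60, C6→W1 12×2=24, C7→W4 11×4=44, C8→W4 5×11=55
  busing cost 330, fixed 164 → total 494.
Compare {W2, W4}: busing cost 390 + fixed 139 = 529.
Compare {W1, W3, W4}: busing cost 330 + fixed 219 = 549.
Compare {W1, W2, W4}: busing cost 294 + fixed 257 = 551.
All other subsets cost ≥ 529. Minimum total cost: 494.

494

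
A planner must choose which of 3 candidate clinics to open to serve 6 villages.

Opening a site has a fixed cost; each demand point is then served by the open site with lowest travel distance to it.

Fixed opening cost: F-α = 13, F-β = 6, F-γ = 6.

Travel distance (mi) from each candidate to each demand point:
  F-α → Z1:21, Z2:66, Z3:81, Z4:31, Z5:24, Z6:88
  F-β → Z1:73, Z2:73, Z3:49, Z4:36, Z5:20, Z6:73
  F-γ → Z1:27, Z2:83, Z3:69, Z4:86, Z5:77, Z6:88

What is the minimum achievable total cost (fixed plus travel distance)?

279

Open {F-α, F-β}: assign each demand point to its cheapest open site.
  Z1→F-α 21, Z2→F-α 66, Z3→F-β 49, Z4→F-α 31, Z5→F-β 20, Z6→F-β 73
  travel distance 260, fixed 19 → total 279.
Compare {F-α, F-β, F-γ}: travel distance 260 + fixed 25 = 285.
Compare {F-β, F-γ}: travel distance 278 + fixed 12 = 290.
Compare {F-α, F-γ}: travel distance 299 + fixed 19 = 318.
All other subsets cost ≥ 285. Minimum total cost: 279.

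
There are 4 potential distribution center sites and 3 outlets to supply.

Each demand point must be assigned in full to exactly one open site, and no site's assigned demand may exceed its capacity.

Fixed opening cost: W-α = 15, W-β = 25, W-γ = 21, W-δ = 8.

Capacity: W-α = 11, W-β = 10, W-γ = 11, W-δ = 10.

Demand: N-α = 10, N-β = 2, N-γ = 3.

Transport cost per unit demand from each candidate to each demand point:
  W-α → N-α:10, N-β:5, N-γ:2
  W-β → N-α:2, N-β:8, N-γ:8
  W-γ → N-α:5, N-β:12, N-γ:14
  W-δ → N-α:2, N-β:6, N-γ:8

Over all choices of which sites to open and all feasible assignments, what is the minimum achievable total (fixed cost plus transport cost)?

Open {W-α, W-δ}; cheapest assignment that respects the capacities:
  W-α (cap 11, load 5): N-β, N-γ — cost 2×5 + 3×2 = 16
  W-δ (cap 10, load 10): N-α — cost 10×2 = 20
  Shipping 36, fixed 23 → total 59.
  Any other capacity-feasible assignment to {W-α, W-δ} ships for at least 36.
Compare {W-α, W-β}: its best feasible assignment gives total 76.
Compare {W-α, W-γ, W-δ}: its best feasible assignment gives total 80.
Every other set of open sites that can feasibly serve all demand totals ≥ 76 even under its best assignment. Minimum: 59.

59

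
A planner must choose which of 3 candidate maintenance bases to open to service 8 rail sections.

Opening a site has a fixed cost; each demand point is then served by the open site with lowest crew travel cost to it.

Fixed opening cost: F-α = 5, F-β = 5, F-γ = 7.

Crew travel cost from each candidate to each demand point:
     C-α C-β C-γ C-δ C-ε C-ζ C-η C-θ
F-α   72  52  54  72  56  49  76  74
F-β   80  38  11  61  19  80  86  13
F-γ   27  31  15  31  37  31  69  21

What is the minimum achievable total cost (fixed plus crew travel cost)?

244

Open {F-β, F-γ}: assign each demand point to its cheapest open site.
  C-α→F-γ 27, C-β→F-γ 31, C-γ→F-β 11, C-δ→F-γ 31, C-ε→F-β 19, C-ζ→F-γ 31, C-η→F-γ 69, C-θ→F-β 13
  crew travel cost 232, fixed 12 → total 244.
Compare {F-α, F-β, F-γ}: crew travel cost 232 + fixed 17 = 249.
Compare {F-γ}: crew travel cost 262 + fixed 7 = 269.
Compare {F-α, F-γ}: crew travel cost 262 + fixed 12 = 274.
All other subsets cost ≥ 249. Minimum total cost: 244.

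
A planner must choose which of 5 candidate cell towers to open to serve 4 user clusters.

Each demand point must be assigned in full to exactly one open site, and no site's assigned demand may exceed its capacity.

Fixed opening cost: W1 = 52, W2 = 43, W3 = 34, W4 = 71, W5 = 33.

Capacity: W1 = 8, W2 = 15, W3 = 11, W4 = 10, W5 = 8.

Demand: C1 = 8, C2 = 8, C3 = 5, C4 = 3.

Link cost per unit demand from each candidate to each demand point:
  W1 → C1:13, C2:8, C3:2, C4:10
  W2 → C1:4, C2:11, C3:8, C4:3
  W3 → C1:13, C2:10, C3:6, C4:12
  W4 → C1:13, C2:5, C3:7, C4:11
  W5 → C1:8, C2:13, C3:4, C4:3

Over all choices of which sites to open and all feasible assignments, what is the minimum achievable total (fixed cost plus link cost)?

248

Open {W2, W4, W5}; cheapest assignment that respects the capacities:
  W2 (cap 15, load 11): C1, C4 — cost 8×4 + 3×3 = 41
  W4 (cap 10, load 8): C2 — cost 8×5 = 40
  W5 (cap 8, load 5): C3 — cost 5×4 = 20
  Shipping 101, fixed 147 → total 248.
  Any other capacity-feasible assignment to {W2, W4, W5} ships for at least 101.
Compare {W2, W3, W5}: its best feasible assignment gives total 251.
Compare {W1, W2, W5}: its best feasible assignment gives total 253.
Every other set of open sites that can feasibly serve all demand totals ≥ 251 even under its best assignment. Minimum: 248.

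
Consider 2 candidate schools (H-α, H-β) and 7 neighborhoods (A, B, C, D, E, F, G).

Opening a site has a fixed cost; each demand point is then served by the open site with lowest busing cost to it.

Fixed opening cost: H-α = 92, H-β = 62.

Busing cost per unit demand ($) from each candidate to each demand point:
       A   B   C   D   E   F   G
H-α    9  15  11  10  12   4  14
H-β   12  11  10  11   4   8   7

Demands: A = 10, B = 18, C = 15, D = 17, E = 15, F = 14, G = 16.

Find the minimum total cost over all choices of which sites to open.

990

Open {H-α, H-β}: assign each demand point to its cheapest open site.
  A→H-α 10×9=90, B→H-β 18×11=198, C→H-β 15×10=150, D→H-α 17×10=170, E→H-β 15×4=60, F→H-α 14×4=56, G→H-β 16×7=112
  busing cost 836, fixed 154 → total 990.
Compare {H-β}: busing cost 939 + fixed 62 = 1001.
Compare {H-α}: busing cost 1155 + fixed 92 = 1247.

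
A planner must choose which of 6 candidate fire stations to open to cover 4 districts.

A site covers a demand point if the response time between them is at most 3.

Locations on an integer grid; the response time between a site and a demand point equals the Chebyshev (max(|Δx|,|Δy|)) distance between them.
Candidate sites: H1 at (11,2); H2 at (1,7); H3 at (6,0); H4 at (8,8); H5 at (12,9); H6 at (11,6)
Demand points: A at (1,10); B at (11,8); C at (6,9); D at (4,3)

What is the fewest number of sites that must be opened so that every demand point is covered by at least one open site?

Coverage sets (demand points within 3 of each site):
  H1: {}
  H2: {A}
  H3: {D}
  H4: {B, C}
  H5: {B}
  H6: {B}
No 2 sites suffice: every size-2 union leaves at least one demand point uncovered.
But {H2, H3, H4} covers everything, so the minimum is 3.

3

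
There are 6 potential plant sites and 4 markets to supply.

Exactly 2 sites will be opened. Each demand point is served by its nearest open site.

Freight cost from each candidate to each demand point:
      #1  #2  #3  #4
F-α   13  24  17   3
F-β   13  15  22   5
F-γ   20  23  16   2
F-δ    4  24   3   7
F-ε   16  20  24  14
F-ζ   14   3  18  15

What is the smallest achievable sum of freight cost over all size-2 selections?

17

Open {F-δ, F-ζ}.
  #1→F-δ 4, #2→F-ζ 3, #3→F-δ 3, #4→F-δ 7  ⇒ total 17.
Compare {F-β, F-δ}: total 27.
Compare {F-γ, F-δ}: total 32.
No size-2 selection does better; minimum is 17.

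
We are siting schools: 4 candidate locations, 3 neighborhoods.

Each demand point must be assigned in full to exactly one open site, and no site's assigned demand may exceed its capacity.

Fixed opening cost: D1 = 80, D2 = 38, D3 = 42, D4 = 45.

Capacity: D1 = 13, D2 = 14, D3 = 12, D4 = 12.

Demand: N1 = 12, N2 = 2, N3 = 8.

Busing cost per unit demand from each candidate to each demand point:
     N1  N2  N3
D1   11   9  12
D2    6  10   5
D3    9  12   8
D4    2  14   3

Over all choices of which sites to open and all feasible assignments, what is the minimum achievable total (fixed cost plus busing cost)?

167

Open {D2, D4}; cheapest assignment that respects the capacities:
  D2 (cap 14, load 10): N2, N3 — cost 2×10 + 8×5 = 60
  D4 (cap 12, load 12): N1 — cost 12×2 = 24
  Shipping 84, fixed 83 → total 167.
  Any other capacity-feasible assignment to {D2, D4} ships for at least 84.
Compare {D3, D4}: its best feasible assignment gives total 199.
Compare {D2, D3, D4}: its best feasible assignment gives total 209.
Every other set of open sites that can feasibly serve all demand totals ≥ 199 even under its best assignment. Minimum: 167.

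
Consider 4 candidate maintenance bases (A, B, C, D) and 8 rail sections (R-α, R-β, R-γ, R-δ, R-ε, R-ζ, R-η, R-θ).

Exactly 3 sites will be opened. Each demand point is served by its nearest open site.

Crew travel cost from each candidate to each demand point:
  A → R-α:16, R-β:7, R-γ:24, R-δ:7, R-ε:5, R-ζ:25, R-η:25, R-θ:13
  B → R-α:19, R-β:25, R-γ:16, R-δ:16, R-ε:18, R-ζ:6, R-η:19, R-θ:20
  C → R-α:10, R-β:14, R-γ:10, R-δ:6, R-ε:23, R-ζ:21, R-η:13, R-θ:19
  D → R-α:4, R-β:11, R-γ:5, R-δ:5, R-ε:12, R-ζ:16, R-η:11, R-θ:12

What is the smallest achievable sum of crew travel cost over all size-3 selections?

Open {A, B, D}.
  R-α→D 4, R-β→A 7, R-γ→D 5, R-δ→D 5, R-ε→A 5, R-ζ→B 6, R-η→D 11, R-θ→D 12  ⇒ total 55.
Compare {A, C, D}: total 65.
Compare {B, C, D}: total 66.
No size-3 selection does better; minimum is 55.

55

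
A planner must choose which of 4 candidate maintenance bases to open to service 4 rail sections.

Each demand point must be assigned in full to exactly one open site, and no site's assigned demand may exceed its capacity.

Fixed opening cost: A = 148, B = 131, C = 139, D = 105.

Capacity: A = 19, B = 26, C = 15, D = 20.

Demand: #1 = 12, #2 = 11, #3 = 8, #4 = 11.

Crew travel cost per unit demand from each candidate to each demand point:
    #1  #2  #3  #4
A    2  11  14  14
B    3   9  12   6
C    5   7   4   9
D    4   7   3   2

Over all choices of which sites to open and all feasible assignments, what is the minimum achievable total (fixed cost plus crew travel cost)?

417

Open {B, D}; cheapest assignment that respects the capacities:
  B (cap 26, load 23): #1, #2 — cost 12×3 + 11×9 = 135
  D (cap 20, load 19): #3, #4 — cost 8×3 + 11×2 = 46
  Shipping 181, fixed 236 → total 417.
  Any other capacity-feasible assignment to {B, D} ships for at least 181.
Compare {B, C, D}: its best feasible assignment gives total 534.
Compare {A, C, D}: its best feasible assignment gives total 539.
Every other set of open sites that can feasibly serve all demand totals ≥ 534 even under its best assignment. Minimum: 417.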